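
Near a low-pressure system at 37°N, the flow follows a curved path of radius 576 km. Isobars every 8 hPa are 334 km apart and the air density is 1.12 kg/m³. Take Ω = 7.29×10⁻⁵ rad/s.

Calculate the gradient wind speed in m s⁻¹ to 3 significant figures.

18.0 m s⁻¹

Coriolis parameter at 37°N:
f = 2Ω sin φ = 2 × 7.29×10⁻⁵ × sin 37° = 8.77×10⁻⁵ s⁻¹
Pressure gradient: |∂P/∂n| = 800 Pa / 334000 m = 2.40×10⁻³ Pa/m
Geostrophic speed: V_g = |∂P/∂n|/(fρ) = 2.40×10⁻³/(8.77×10⁻⁵ × 1.12) = 24.4 m/s
Around a low, centrifugal force acts outward with Coriolis, so pressure-gradient force balances both:
(1/ρ)|∂P/∂n| = fV + V²/R  →  V² + fR·V − fR·V_g = 0
With fR = 8.77×10⁻⁵ × 576×10³ m = 50.5 m/s:
V = [−fR + √((fR)² + 4 fR V_g)]/2 = [−50.5 + √(50.5² + 4×50.5×24.4)]/2 = 18 m/s
Subgeostrophic (V < V_g = 24.4 m/s), as expected around a low.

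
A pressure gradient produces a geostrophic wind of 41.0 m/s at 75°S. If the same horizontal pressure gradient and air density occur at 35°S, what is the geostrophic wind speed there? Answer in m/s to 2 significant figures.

69 m/s

With the same pressure gradient and density, V_g ∝ 1/f ∝ 1/sin φ.
V₂ = V₁ · sin φ₁ / sin φ₂ = 41.0 × sin 75° / sin 35°
V₂ = 41.0 × 0.9659/0.5736 = 69 m/s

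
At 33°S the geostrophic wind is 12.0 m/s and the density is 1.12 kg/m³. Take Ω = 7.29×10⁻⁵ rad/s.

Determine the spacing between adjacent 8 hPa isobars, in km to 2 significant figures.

Coriolis parameter at 33°S:
f = 2Ω sin φ = 2 × 7.29×10⁻⁵ × sin 33° = 7.94×10⁻⁵ s⁻¹
Geostrophic balance rearranged: |∂P/∂n| = f ρ V_g
|∂P/∂n| = 7.94×10⁻⁵ × 1.12 × 12.0 = 1.07×10⁻³ Pa/m
Isobar spacing: Δn = ΔP/|∂P/∂n| = 800 Pa / 1.07×10⁻³ Pa/m = 749591 m ≈ 750 km

750 km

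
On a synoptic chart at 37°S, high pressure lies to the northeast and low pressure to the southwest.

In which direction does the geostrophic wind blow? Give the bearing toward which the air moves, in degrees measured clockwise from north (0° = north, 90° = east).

The pressure-gradient force points toward the southwest (bearing 225°).
Geostrophic balance: in the Southern Hemisphere the Coriolis force deflects motion to the left, so the geostrophic wind blows 90° to the left of the pressure-gradient force (low pressure on the right).
Rotating 225° by 90° counterclockwise gives 135° — the wind blows toward the southeast.

135°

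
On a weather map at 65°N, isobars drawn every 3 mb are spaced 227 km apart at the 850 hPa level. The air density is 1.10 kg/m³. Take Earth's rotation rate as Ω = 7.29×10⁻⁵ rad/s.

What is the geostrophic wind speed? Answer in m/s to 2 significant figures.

9.1 m/s

Coriolis parameter at 65°N:
f = 2Ω sin φ = 2 × 7.29×10⁻⁵ × sin 65° = 1.32×10⁻⁴ s⁻¹
Pressure gradient: |∂P/∂n| = 300 Pa / 227000 m = 1.32×10⁻³ Pa/m
Geostrophic balance (pressure-gradient force = Coriolis force):
V_g = (1/(fρ)) |∂P/∂n| = 1.32×10⁻³ / (1.32×10⁻⁴ × 1.10) = 9.09 m/s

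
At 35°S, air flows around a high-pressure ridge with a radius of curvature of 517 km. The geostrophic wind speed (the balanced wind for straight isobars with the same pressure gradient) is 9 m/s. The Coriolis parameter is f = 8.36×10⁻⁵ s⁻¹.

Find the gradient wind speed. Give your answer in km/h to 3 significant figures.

Around a high, pressure-gradient force acts outward with centrifugal, so Coriolis balances both:
fV = (1/ρ)|∂P/∂n| + V²/R  →  V² − fR·V + fR·V_g = 0
With fR = 8.36×10⁻⁵ × 517×10³ m = 43.2 m/s:
V = [fR − √((fR)² − 4 fR V_g)]/2 = [43.2 − √(43.2² − 4×43.2×9)]/2 = 12.8 m/s
Supergeostrophic (V > V_g = 9 m/s), as expected around a high.
Converting: 12.8 m/s × 3.6 = 46.0 km/h

46.0 km/h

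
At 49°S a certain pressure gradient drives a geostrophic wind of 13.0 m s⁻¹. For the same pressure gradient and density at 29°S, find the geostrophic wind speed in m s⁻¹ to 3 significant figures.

20.2 m s⁻¹

With the same pressure gradient and density, V_g ∝ 1/f ∝ 1/sin φ.
V₂ = V₁ · sin φ₁ / sin φ₂ = 13.0 × sin 49° / sin 29°
V₂ = 13.0 × 0.7547/0.4848 = 20.2 m s⁻¹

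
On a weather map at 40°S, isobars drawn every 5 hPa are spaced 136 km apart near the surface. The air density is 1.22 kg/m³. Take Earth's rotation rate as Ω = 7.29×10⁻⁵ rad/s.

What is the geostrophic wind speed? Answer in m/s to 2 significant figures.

Coriolis parameter at 40°S:
f = 2Ω sin φ = 2 × 7.29×10⁻⁵ × sin 40° = 9.37×10⁻⁵ s⁻¹
Pressure gradient: |∂P/∂n| = 500 Pa / 136000 m = 3.68×10⁻³ Pa/m
Geostrophic balance (pressure-gradient force = Coriolis force):
V_g = (1/(fρ)) |∂P/∂n| = 3.68×10⁻³ / (9.37×10⁻⁵ × 1.22) = 32.2 m/s

32 m/s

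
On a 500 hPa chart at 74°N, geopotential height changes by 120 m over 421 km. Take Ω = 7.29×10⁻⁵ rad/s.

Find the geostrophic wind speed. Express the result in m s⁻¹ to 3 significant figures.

Coriolis parameter at 74°N:
f = 2Ω sin φ = 2 × 7.29×10⁻⁵ × sin 74° = 1.40×10⁻⁴ s⁻¹
Height gradient: |∂Z/∂n| = 120 m / 421000 m = 2.85×10⁻⁴
On a pressure surface, geostrophic balance gives V_g = (g/f)|∂Z/∂n|:
V_g = 9.81 × 2.85×10⁻⁴ / 1.40×10⁻⁴ = 20.0 m/s

20.0 m s⁻¹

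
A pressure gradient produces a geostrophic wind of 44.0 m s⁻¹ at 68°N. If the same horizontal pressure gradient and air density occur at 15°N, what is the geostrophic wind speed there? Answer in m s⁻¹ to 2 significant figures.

160 m s⁻¹

With the same pressure gradient and density, V_g ∝ 1/f ∝ 1/sin φ.
V₂ = V₁ · sin φ₁ / sin φ₂ = 44.0 × sin 68° / sin 15°
V₂ = 44.0 × 0.9272/0.2588 = 160 m s⁻¹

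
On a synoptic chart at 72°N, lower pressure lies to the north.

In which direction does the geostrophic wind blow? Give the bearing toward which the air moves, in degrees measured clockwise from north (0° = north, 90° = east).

090°

The pressure-gradient force points toward the north (bearing 000°).
Geostrophic balance: in the Northern Hemisphere the Coriolis force deflects motion to the right, so the geostrophic wind blows 90° to the right of the pressure-gradient force (low pressure on the left).
Rotating 000° by 90° clockwise gives 090° — the wind blows toward the east.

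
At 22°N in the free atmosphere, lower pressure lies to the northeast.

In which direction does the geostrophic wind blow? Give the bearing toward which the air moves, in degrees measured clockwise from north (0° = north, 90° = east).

The pressure-gradient force points toward the northeast (bearing 045°).
Geostrophic balance: in the Northern Hemisphere the Coriolis force deflects motion to the right, so the geostrophic wind blows 90° to the right of the pressure-gradient force (low pressure on the left).
Rotating 045° by 90° clockwise gives 135° — the wind blows toward the southeast.

135°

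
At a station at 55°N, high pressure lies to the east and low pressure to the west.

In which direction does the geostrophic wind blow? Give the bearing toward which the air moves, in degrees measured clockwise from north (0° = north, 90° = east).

000°

The pressure-gradient force points toward the west (bearing 270°).
Geostrophic balance: in the Northern Hemisphere the Coriolis force deflects motion to the right, so the geostrophic wind blows 90° to the right of the pressure-gradient force (low pressure on the left).
Rotating 270° by 90° clockwise gives 000° — the wind blows toward the north.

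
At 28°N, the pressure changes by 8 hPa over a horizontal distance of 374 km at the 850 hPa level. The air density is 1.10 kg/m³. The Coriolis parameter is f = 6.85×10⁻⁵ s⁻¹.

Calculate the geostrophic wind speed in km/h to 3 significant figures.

Pressure gradient: |∂P/∂n| = 800 Pa / 374000 m = 2.14×10⁻³ Pa/m
Geostrophic balance (pressure-gradient force = Coriolis force):
V_g = (1/(fρ)) |∂P/∂n| = 2.14×10⁻³ / (6.85×10⁻⁵ × 1.10) = 28.4 m/s
Converting: 28.4 m/s × 3.6 = 102 km/h

102 km/h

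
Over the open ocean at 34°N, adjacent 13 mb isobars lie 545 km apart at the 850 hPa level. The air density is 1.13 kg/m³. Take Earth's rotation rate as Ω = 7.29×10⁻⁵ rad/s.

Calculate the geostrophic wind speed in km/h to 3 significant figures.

Coriolis parameter at 34°N:
f = 2Ω sin φ = 2 × 7.29×10⁻⁵ × sin 34° = 8.15×10⁻⁵ s⁻¹
Pressure gradient: |∂P/∂n| = 1300 Pa / 545000 m = 2.39×10⁻³ Pa/m
Geostrophic balance (pressure-gradient force = Coriolis force):
V_g = (1/(fρ)) |∂P/∂n| = 2.39×10⁻³ / (8.15×10⁻⁵ × 1.13) = 25.9 m/s
Converting: 25.9 m/s × 3.6 = 93.2 km/h

93.2 km/h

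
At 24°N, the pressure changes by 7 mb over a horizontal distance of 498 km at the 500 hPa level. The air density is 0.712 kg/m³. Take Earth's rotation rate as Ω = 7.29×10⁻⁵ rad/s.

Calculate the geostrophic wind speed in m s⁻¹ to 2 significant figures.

Coriolis parameter at 24°N:
f = 2Ω sin φ = 2 × 7.29×10⁻⁵ × sin 24° = 5.93×10⁻⁵ s⁻¹
Pressure gradient: |∂P/∂n| = 700 Pa / 498000 m = 1.41×10⁻³ Pa/m
Geostrophic balance (pressure-gradient force = Coriolis force):
V_g = (1/(fρ)) |∂P/∂n| = 1.41×10⁻³ / (5.93×10⁻⁵ × 0.712) = 33.3 m/s

33 m s⁻¹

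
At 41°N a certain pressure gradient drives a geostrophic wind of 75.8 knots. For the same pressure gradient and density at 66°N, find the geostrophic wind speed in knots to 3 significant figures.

With the same pressure gradient and density, V_g ∝ 1/f ∝ 1/sin φ.
V₂ = V₁ · sin φ₁ / sin φ₂ = 75.8 × sin 41° / sin 66°
V₂ = 75.8 × 0.6561/0.9135 = 54.4 knots

54.4 knots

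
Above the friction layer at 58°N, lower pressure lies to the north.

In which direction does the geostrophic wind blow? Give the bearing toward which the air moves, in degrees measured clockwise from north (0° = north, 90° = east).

090°

The pressure-gradient force points toward the north (bearing 000°).
Geostrophic balance: in the Northern Hemisphere the Coriolis force deflects motion to the right, so the geostrophic wind blows 90° to the right of the pressure-gradient force (low pressure on the left).
Rotating 000° by 90° clockwise gives 090° — the wind blows toward the east.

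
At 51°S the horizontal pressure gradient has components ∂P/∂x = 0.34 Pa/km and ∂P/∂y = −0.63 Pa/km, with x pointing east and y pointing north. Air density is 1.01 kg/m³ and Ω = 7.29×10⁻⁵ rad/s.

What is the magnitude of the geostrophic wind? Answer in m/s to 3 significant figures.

Coriolis parameter at 51°S:
f = 2Ω sin φ = 2 × 7.29×10⁻⁵ × sin 51° = 1.13×10⁻⁴ s⁻¹
In the Southern Hemisphere f is negative: f = −1.13×10⁻⁴ s⁻¹.
Component geostrophic relations (x east, y north):
u_g = −(1/(fρ)) ∂P/∂y,  v_g = (1/(fρ)) ∂P/∂x
u_g = −(−0.63×10⁻³)/(−1.13×10⁻⁴ × 1.01) = −5.51 m/s;  v_g = (0.34×10⁻³)/(−1.13×10⁻⁴ × 1.01) = −2.97 m/s
|V_g| = √(u_g² + v_g²) = 6.26 m/s

6.26 m/s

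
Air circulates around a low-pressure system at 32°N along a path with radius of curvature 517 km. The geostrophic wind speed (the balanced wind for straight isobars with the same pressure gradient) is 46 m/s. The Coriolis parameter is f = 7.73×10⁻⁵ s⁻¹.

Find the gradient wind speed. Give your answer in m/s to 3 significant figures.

27.3 m/s

Around a low, centrifugal force acts outward with Coriolis, so pressure-gradient force balances both:
(1/ρ)|∂P/∂n| = fV + V²/R  →  V² + fR·V − fR·V_g = 0
With fR = 7.73×10⁻⁵ × 517×10³ m = 40.0 m/s:
V = [−fR + √((fR)² + 4 fR V_g)]/2 = [−40.0 + √(40.0² + 4×40.0×46)]/2 = 27.3 m/s
Subgeostrophic (V < V_g = 46 m/s), as expected around a low.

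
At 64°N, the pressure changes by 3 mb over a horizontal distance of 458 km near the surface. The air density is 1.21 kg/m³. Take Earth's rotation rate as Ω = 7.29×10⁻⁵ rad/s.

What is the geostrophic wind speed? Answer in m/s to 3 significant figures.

Coriolis parameter at 64°N:
f = 2Ω sin φ = 2 × 7.29×10⁻⁵ × sin 64° = 1.31×10⁻⁴ s⁻¹
Pressure gradient: |∂P/∂n| = 300 Pa / 458000 m = 6.55×10⁻⁴ Pa/m
Geostrophic balance (pressure-gradient force = Coriolis force):
V_g = (1/(fρ)) |∂P/∂n| = 6.55×10⁻⁴ / (1.31×10⁻⁴ × 1.21) = 4.13 m/s

4.13 m/s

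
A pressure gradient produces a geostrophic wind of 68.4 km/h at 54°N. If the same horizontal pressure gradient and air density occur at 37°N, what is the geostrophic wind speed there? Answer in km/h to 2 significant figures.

With the same pressure gradient and density, V_g ∝ 1/f ∝ 1/sin φ.
V₂ = V₁ · sin φ₁ / sin φ₂ = 68.4 × sin 54° / sin 37°
V₂ = 68.4 × 0.8090/0.6018 = 92 km/h

92 km/h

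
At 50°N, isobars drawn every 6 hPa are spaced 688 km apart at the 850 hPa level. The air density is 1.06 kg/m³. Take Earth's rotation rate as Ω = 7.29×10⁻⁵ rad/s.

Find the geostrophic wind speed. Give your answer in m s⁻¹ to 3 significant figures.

7.37 m s⁻¹

Coriolis parameter at 50°N:
f = 2Ω sin φ = 2 × 7.29×10⁻⁵ × sin 50° = 1.12×10⁻⁴ s⁻¹
Pressure gradient: |∂P/∂n| = 600 Pa / 688000 m = 8.72×10⁻⁴ Pa/m
Geostrophic balance (pressure-gradient force = Coriolis force):
V_g = (1/(fρ)) |∂P/∂n| = 8.72×10⁻⁴ / (1.12×10⁻⁴ × 1.06) = 7.37 m/s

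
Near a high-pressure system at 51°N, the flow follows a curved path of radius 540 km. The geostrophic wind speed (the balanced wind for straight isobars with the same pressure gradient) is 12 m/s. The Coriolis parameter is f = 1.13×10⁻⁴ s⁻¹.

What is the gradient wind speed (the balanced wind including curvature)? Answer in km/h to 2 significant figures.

59 km/h

Around a high, pressure-gradient force acts outward with centrifugal, so Coriolis balances both:
fV = (1/ρ)|∂P/∂n| + V²/R  →  V² − fR·V + fR·V_g = 0
With fR = 1.13×10⁻⁴ × 540×10³ m = 61.0 m/s:
V = [fR − √((fR)² − 4 fR V_g)]/2 = [61.0 − √(61.0² − 4×61.0×12)]/2 = 16.4 m/s
Supergeostrophic (V > V_g = 12 m/s), as expected around a high.
Converting: 16.4 m/s × 3.6 = 59 km/h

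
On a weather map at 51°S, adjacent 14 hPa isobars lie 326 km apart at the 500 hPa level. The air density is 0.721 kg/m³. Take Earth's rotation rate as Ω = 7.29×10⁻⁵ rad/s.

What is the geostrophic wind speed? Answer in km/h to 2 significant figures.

Coriolis parameter at 51°S:
f = 2Ω sin φ = 2 × 7.29×10⁻⁵ × sin 51° = 1.13×10⁻⁴ s⁻¹
Pressure gradient: |∂P/∂n| = 1400 Pa / 326000 m = 4.29×10⁻³ Pa/m
Geostrophic balance (pressure-gradient force = Coriolis force):
V_g = (1/(fρ)) |∂P/∂n| = 4.29×10⁻³ / (1.13×10⁻⁴ × 0.721) = 52.6 m/s
Converting: 52.6 m/s × 3.6 = 190 km/h

190 km/h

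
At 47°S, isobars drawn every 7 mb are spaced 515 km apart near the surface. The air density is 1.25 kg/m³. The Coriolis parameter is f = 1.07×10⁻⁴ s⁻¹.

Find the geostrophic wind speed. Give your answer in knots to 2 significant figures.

20 knots

Pressure gradient: |∂P/∂n| = 700 Pa / 515000 m = 1.36×10⁻³ Pa/m
Geostrophic balance (pressure-gradient force = Coriolis force):
V_g = (1/(fρ)) |∂P/∂n| = 1.36×10⁻³ / (1.07×10⁻⁴ × 1.25) = 10.2 m/s
Converting: 10.2 m/s × 1.944 = 20 knots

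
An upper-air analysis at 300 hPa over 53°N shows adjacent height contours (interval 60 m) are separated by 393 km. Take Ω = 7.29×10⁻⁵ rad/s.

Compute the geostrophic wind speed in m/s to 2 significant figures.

Coriolis parameter at 53°N:
f = 2Ω sin φ = 2 × 7.29×10⁻⁵ × sin 53° = 1.16×10⁻⁴ s⁻¹
Height gradient: |∂Z/∂n| = 60 m / 393000 m = 1.53×10⁻⁴
On a pressure surface, geostrophic balance gives V_g = (g/f)|∂Z/∂n|:
V_g = 9.81 × 1.53×10⁻⁴ / 1.16×10⁻⁴ = 12.9 m/s

13 m/s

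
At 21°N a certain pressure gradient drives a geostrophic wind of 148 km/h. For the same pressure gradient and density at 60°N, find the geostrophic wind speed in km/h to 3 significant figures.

61.2 km/h

With the same pressure gradient and density, V_g ∝ 1/f ∝ 1/sin φ.
V₂ = V₁ · sin φ₁ / sin φ₂ = 148 × sin 21° / sin 60°
V₂ = 148 × 0.3584/0.8660 = 61.2 km/h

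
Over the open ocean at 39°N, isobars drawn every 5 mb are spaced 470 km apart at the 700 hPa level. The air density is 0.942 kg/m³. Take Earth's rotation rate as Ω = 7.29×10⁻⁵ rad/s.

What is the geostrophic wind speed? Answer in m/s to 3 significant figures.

Coriolis parameter at 39°N:
f = 2Ω sin φ = 2 × 7.29×10⁻⁵ × sin 39° = 9.18×10⁻⁵ s⁻¹
Pressure gradient: |∂P/∂n| = 500 Pa / 470000 m = 1.06×10⁻³ Pa/m
Geostrophic balance (pressure-gradient force = Coriolis force):
V_g = (1/(fρ)) |∂P/∂n| = 1.06×10⁻³ / (9.18×10⁻⁵ × 0.942) = 12.3 m/s

12.3 m/s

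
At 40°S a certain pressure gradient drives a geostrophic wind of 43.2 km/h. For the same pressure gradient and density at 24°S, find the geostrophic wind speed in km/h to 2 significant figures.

With the same pressure gradient and density, V_g ∝ 1/f ∝ 1/sin φ.
V₂ = V₁ · sin φ₁ / sin φ₂ = 43.2 × sin 40° / sin 24°
V₂ = 43.2 × 0.6428/0.4067 = 68 km/h

68 km/h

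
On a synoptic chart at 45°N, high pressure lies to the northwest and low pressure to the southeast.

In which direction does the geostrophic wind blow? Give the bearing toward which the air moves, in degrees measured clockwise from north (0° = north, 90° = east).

225°

The pressure-gradient force points toward the southeast (bearing 135°).
Geostrophic balance: in the Northern Hemisphere the Coriolis force deflects motion to the right, so the geostrophic wind blows 90° to the right of the pressure-gradient force (low pressure on the left).
Rotating 135° by 90° clockwise gives 225° — the wind blows toward the southwest.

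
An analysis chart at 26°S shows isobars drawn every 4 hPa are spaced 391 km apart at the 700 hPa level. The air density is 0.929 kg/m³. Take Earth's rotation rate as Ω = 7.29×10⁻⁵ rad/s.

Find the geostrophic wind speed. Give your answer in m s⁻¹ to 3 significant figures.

Coriolis parameter at 26°S:
f = 2Ω sin φ = 2 × 7.29×10⁻⁵ × sin 26° = 6.39×10⁻⁵ s⁻¹
Pressure gradient: |∂P/∂n| = 400 Pa / 391000 m = 1.02×10⁻³ Pa/m
Geostrophic balance (pressure-gradient force = Coriolis force):
V_g = (1/(fρ)) |∂P/∂n| = 1.02×10⁻³ / (6.39×10⁻⁵ × 0.929) = 17.2 m/s

17.2 m s⁻¹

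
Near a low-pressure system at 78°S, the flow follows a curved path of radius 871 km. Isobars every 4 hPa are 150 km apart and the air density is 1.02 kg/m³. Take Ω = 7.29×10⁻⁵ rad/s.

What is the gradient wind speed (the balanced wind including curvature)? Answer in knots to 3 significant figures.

Coriolis parameter at 78°S:
f = 2Ω sin φ = 2 × 7.29×10⁻⁵ × sin 78° = 1.43×10⁻⁴ s⁻¹
Pressure gradient: |∂P/∂n| = 400 Pa / 150000 m = 2.67×10⁻³ Pa/m
Geostrophic speed: V_g = |∂P/∂n|/(fρ) = 2.67×10⁻³/(1.43×10⁻⁴ × 1.02) = 18.3 m/s
Around a low, centrifugal force acts outward with Coriolis, so pressure-gradient force balances both:
(1/ρ)|∂P/∂n| = fV + V²/R  →  V² + fR·V − fR·V_g = 0
With fR = 1.43×10⁻⁴ × 871×10³ m = 124 m/s:
V = [−fR + √((fR)² + 4 fR V_g)]/2 = [−124 + √(124² + 4×124×18.3)]/2 = 16.2 m/s
Subgeostrophic (V < V_g = 18.3 m/s), as expected around a low.
Converting: 16.2 m/s × 1.944 = 31.5 knots

31.5 knots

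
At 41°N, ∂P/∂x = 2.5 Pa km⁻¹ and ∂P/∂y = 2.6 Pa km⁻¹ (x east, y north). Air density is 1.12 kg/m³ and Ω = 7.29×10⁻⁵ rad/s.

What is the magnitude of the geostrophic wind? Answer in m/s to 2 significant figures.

34 m/s

Coriolis parameter at 41°N:
f = 2Ω sin φ = 2 × 7.29×10⁻⁵ × sin 41° = 9.57×10⁻⁵ s⁻¹
Component geostrophic relations (x east, y north):
u_g = −(1/(fρ)) ∂P/∂y,  v_g = (1/(fρ)) ∂P/∂x
u_g = −(2.6×10⁻³)/(9.57×10⁻⁵ × 1.12) = −24.3 m/s;  v_g = (2.5×10⁻³)/(9.57×10⁻⁵ × 1.12) = 23.3 m/s
|V_g| = √(u_g² + v_g²) = 33.7 m/s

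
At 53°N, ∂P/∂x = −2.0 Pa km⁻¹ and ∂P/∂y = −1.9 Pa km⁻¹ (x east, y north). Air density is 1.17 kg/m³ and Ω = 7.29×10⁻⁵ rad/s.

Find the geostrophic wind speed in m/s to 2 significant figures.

Coriolis parameter at 53°N:
f = 2Ω sin φ = 2 × 7.29×10⁻⁵ × sin 53° = 1.16×10⁻⁴ s⁻¹
Component geostrophic relations (x east, y north):
u_g = −(1/(fρ)) ∂P/∂y,  v_g = (1/(fρ)) ∂P/∂x
u_g = −(−1.9×10⁻³)/(1.16×10⁻⁴ × 1.17) = 13.9 m/s;  v_g = (−2.0×10⁻³)/(1.16×10⁻⁴ × 1.17) = −14.7 m/s
|V_g| = √(u_g² + v_g²) = 20.2 m/s

20 m/s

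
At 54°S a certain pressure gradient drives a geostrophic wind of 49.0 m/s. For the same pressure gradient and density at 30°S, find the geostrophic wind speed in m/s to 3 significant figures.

79.3 m/s

With the same pressure gradient and density, V_g ∝ 1/f ∝ 1/sin φ.
V₂ = V₁ · sin φ₁ / sin φ₂ = 49.0 × sin 54° / sin 30°
V₂ = 49.0 × 0.8090/0.5000 = 79.3 m/s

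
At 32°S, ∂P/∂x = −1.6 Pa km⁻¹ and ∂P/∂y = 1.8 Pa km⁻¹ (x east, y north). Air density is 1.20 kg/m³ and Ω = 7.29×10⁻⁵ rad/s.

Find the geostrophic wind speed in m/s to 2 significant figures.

26 m/s

Coriolis parameter at 32°S:
f = 2Ω sin φ = 2 × 7.29×10⁻⁵ × sin 32° = 7.73×10⁻⁵ s⁻¹
In the Southern Hemisphere f is negative: f = −7.73×10⁻⁵ s⁻¹.
Component geostrophic relations (x east, y north):
u_g = −(1/(fρ)) ∂P/∂y,  v_g = (1/(fρ)) ∂P/∂x
u_g = −(1.8×10⁻³)/(−7.73×10⁻⁵ × 1.20) = 19.4 m/s;  v_g = (−1.6×10⁻³)/(−7.73×10⁻⁵ × 1.20) = 17.3 m/s
|V_g| = √(u_g² + v_g²) = 26.0 m/s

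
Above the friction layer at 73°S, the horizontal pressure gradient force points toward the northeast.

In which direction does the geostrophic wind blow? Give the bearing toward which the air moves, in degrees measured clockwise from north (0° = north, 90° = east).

315°

The pressure-gradient force points toward the northeast (bearing 045°).
Geostrophic balance: in the Southern Hemisphere the Coriolis force deflects motion to the left, so the geostrophic wind blows 90° to the left of the pressure-gradient force (low pressure on the right).
Rotating 045° by 90° counterclockwise gives 315° — the wind blows toward the northwest.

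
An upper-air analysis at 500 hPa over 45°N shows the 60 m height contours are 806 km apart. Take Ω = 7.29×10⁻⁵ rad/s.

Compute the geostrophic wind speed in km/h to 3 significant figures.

25.5 km/h

Coriolis parameter at 45°N:
f = 2Ω sin φ = 2 × 7.29×10⁻⁵ × sin 45° = 1.03×10⁻⁴ s⁻¹
Height gradient: |∂Z/∂n| = 60 m / 806000 m = 7.44×10⁻⁵
On a pressure surface, geostrophic balance gives V_g = (g/f)|∂Z/∂n|:
V_g = 9.81 × 7.44×10⁻⁵ / 1.03×10⁻⁴ = 7.08 m/s
Converting: 7.08 m/s × 3.6 = 25.5 km/h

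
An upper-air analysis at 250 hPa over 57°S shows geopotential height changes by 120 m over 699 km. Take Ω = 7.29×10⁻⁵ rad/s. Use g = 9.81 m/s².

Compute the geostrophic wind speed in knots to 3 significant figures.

26.8 knots

Coriolis parameter at 57°S:
f = 2Ω sin φ = 2 × 7.29×10⁻⁵ × sin 57° = 1.22×10⁻⁴ s⁻¹
Height gradient: |∂Z/∂n| = 120 m / 699000 m = 1.72×10⁻⁴
On a pressure surface, geostrophic balance gives V_g = (g/f)|∂Z/∂n|:
V_g = 9.81 × 1.72×10⁻⁴ / 1.22×10⁻⁴ = 13.8 m/s
Converting: 13.8 m/s × 1.944 = 26.8 knots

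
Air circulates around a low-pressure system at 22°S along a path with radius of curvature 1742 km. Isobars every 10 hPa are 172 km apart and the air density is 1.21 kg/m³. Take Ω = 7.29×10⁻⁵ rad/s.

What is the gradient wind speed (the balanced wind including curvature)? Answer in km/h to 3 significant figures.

200 km/h

Coriolis parameter at 22°S:
f = 2Ω sin φ = 2 × 7.29×10⁻⁵ × sin 22° = 5.46×10⁻⁵ s⁻¹
Pressure gradient: |∂P/∂n| = 1000 Pa / 172000 m = 5.81×10⁻³ Pa/m
Geostrophic speed: V_g = |∂P/∂n|/(fρ) = 5.81×10⁻³/(5.46×10⁻⁵ × 1.21) = 88.0 m/s
Around a low, centrifugal force acts outward with Coriolis, so pressure-gradient force balances both:
(1/ρ)|∂P/∂n| = fV + V²/R  →  V² + fR·V − fR·V_g = 0
With fR = 5.46×10⁻⁵ × 1742×10³ m = 95.1 m/s:
V = [−fR + √((fR)² + 4 fR V_g)]/2 = [−95.1 + √(95.1² + 4×95.1×88)]/2 = 55.5 m/s
Subgeostrophic (V < V_g = 88 m/s), as expected around a low.
Converting: 55.5 m/s × 3.6 = 200 km/h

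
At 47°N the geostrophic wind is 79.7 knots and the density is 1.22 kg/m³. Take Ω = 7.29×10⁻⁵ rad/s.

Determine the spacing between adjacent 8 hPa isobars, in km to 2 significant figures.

150 km

Coriolis parameter at 47°N:
f = 2Ω sin φ = 2 × 7.29×10⁻⁵ × sin 47° = 1.07×10⁻⁴ s⁻¹
Wind speed in SI: 79.7 knots = 41.0 m/s
Geostrophic balance rearranged: |∂P/∂n| = f ρ V_g
|∂P/∂n| = 1.07×10⁻⁴ × 1.22 × 41.0 = 5.33×10⁻³ Pa/m
Isobar spacing: Δn = ΔP/|∂P/∂n| = 800 Pa / 5.33×10⁻³ Pa/m = 149985 m ≈ 150 km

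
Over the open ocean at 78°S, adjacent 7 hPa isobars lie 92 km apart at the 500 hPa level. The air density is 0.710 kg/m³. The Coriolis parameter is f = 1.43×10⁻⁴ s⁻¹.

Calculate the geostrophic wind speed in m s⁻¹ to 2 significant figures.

Pressure gradient: |∂P/∂n| = 700 Pa / 92000 m = 7.61×10⁻³ Pa/m
Geostrophic balance (pressure-gradient force = Coriolis force):
V_g = (1/(fρ)) |∂P/∂n| = 7.61×10⁻³ / (1.43×10⁻⁴ × 0.710) = 74.9 m/s

75 m s⁻¹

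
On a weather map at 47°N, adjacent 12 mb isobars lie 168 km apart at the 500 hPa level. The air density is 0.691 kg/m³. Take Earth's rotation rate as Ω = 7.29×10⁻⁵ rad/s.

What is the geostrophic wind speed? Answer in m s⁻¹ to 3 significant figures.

Coriolis parameter at 47°N:
f = 2Ω sin φ = 2 × 7.29×10⁻⁵ × sin 47° = 1.07×10⁻⁴ s⁻¹
Pressure gradient: |∂P/∂n| = 1200 Pa / 168000 m = 7.14×10⁻³ Pa/m
Geostrophic balance (pressure-gradient force = Coriolis force):
V_g = (1/(fρ)) |∂P/∂n| = 7.14×10⁻³ / (1.07×10⁻⁴ × 0.691) = 96.9 m/s

96.9 m s⁻¹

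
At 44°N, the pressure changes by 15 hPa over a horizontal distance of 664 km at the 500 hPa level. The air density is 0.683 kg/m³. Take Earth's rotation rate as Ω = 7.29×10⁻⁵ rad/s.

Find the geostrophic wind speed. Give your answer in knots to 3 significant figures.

Coriolis parameter at 44°N:
f = 2Ω sin φ = 2 × 7.29×10⁻⁵ × sin 44° = 1.01×10⁻⁴ s⁻¹
Pressure gradient: |∂P/∂n| = 1500 Pa / 664000 m = 2.26×10⁻³ Pa/m
Geostrophic balance (pressure-gradient force = Coriolis force):
V_g = (1/(fρ)) |∂P/∂n| = 2.26×10⁻³ / (1.01×10⁻⁴ × 0.683) = 32.7 m/s
Converting: 32.7 m/s × 1.944 = 63.5 knots

63.5 knots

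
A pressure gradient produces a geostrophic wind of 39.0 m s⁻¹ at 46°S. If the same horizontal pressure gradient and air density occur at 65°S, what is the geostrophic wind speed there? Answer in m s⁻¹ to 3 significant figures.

31.0 m s⁻¹

With the same pressure gradient and density, V_g ∝ 1/f ∝ 1/sin φ.
V₂ = V₁ · sin φ₁ / sin φ₂ = 39.0 × sin 46° / sin 65°
V₂ = 39.0 × 0.7193/0.9063 = 31.0 m s⁻¹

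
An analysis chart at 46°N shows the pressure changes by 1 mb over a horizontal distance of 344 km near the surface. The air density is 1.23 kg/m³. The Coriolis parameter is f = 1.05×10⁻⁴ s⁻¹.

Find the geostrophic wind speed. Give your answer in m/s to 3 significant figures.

2.25 m/s

Pressure gradient: |∂P/∂n| = 100 Pa / 344000 m = 2.91×10⁻⁴ Pa/m
Geostrophic balance (pressure-gradient force = Coriolis force):
V_g = (1/(fρ)) |∂P/∂n| = 2.91×10⁻⁴ / (1.05×10⁻⁴ × 1.23) = 2.25 m/s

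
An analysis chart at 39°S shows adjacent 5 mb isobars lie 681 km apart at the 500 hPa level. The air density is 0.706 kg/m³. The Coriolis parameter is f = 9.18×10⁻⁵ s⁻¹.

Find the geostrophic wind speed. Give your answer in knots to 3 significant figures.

22.0 knots

Pressure gradient: |∂P/∂n| = 500 Pa / 681000 m = 7.34×10⁻⁴ Pa/m
Geostrophic balance (pressure-gradient force = Coriolis force):
V_g = (1/(fρ)) |∂P/∂n| = 7.34×10⁻⁴ / (9.18×10⁻⁵ × 0.706) = 11.3 m/s
Converting: 11.3 m/s × 1.944 = 22.0 knots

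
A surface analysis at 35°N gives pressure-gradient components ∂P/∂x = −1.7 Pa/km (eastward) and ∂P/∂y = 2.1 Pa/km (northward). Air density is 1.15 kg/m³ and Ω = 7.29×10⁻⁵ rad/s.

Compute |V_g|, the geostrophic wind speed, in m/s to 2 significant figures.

28 m/s

Coriolis parameter at 35°N:
f = 2Ω sin φ = 2 × 7.29×10⁻⁵ × sin 35° = 8.36×10⁻⁵ s⁻¹
Component geostrophic relations (x east, y north):
u_g = −(1/(fρ)) ∂P/∂y,  v_g = (1/(fρ)) ∂P/∂x
u_g = −(2.1×10⁻³)/(8.36×10⁻⁵ × 1.15) = −21.8 m/s;  v_g = (−1.7×10⁻³)/(8.36×10⁻⁵ × 1.15) = −17.7 m/s
|V_g| = √(u_g² + v_g²) = 28.1 m/s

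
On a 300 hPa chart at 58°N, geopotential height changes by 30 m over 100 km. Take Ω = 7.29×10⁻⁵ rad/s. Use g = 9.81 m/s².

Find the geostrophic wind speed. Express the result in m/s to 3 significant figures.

23.8 m/s

Coriolis parameter at 58°N:
f = 2Ω sin φ = 2 × 7.29×10⁻⁵ × sin 58° = 1.24×10⁻⁴ s⁻¹
Height gradient: |∂Z/∂n| = 30 m / 100000 m = 3.00×10⁻⁴
On a pressure surface, geostrophic balance gives V_g = (g/f)|∂Z/∂n|:
V_g = 9.81 × 3.00×10⁻⁴ / 1.24×10⁻⁴ = 23.8 m/s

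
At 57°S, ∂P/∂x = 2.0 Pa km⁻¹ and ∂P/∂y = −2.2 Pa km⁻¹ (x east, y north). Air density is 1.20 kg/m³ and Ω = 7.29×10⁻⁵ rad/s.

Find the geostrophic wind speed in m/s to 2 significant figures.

Coriolis parameter at 57°S:
f = 2Ω sin φ = 2 × 7.29×10⁻⁵ × sin 57° = 1.22×10⁻⁴ s⁻¹
In the Southern Hemisphere f is negative: f = −1.22×10⁻⁴ s⁻¹.
Component geostrophic relations (x east, y north):
u_g = −(1/(fρ)) ∂P/∂y,  v_g = (1/(fρ)) ∂P/∂x
u_g = −(−2.2×10⁻³)/(−1.22×10⁻⁴ × 1.20) = −15.0 m/s;  v_g = (2.0×10⁻³)/(−1.22×10⁻⁴ × 1.20) = −13.6 m/s
|V_g| = √(u_g² + v_g²) = 20.3 m/s

20 m/s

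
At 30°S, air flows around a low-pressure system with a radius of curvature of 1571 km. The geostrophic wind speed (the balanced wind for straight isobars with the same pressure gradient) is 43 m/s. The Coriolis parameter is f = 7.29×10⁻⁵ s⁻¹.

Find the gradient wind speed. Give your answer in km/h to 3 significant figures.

120 km/h

Around a low, centrifugal force acts outward with Coriolis, so pressure-gradient force balances both:
(1/ρ)|∂P/∂n| = fV + V²/R  →  V² + fR·V − fR·V_g = 0
With fR = 7.29×10⁻⁵ × 1571×10³ m = 115 m/s:
V = [−fR + √((fR)² + 4 fR V_g)]/2 = [−115 + √(115² + 4×115×43)]/2 = 33.3 m/s
Subgeostrophic (V < V_g = 43 m/s), as expected around a low.
Converting: 33.3 m/s × 3.6 = 120 km/h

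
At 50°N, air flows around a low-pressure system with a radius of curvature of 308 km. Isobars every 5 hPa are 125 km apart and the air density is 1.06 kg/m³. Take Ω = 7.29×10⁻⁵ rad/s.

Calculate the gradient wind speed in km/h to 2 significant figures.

Coriolis parameter at 50°N:
f = 2Ω sin φ = 2 × 7.29×10⁻⁵ × sin 50° = 1.12×10⁻⁴ s⁻¹
Pressure gradient: |∂P/∂n| = 500 Pa / 125000 m = 4.00×10⁻³ Pa/m
Geostrophic speed: V_g = |∂P/∂n|/(fρ) = 4.00×10⁻³/(1.12×10⁻⁴ × 1.06) = 33.8 m/s
Around a low, centrifugal force acts outward with Coriolis, so pressure-gradient force balances both:
(1/ρ)|∂P/∂n| = fV + V²/R  →  V² + fR·V − fR·V_g = 0
With fR = 1.12×10⁻⁴ × 308×10³ m = 34.4 m/s:
V = [−fR + √((fR)² + 4 fR V_g)]/2 = [−34.4 + √(34.4² + 4×34.4×33.8)]/2 = 21 m/s
Subgeostrophic (V < V_g = 33.8 m/s), as expected around a low.
Converting: 21 m/s × 3.6 = 76 km/h

76 km/h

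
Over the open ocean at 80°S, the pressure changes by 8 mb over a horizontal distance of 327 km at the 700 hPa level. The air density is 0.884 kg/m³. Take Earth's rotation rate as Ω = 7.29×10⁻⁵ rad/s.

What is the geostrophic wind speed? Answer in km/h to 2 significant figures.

Coriolis parameter at 80°S:
f = 2Ω sin φ = 2 × 7.29×10⁻⁵ × sin 80° = 1.44×10⁻⁴ s⁻¹
Pressure gradient: |∂P/∂n| = 800 Pa / 327000 m = 2.45×10⁻³ Pa/m
Geostrophic balance (pressure-gradient force = Coriolis force):
V_g = (1/(fρ)) |∂P/∂n| = 2.45×10⁻³ / (1.44×10⁻⁴ × 0.884) = 19.3 m/s
Converting: 19.3 m/s × 3.6 = 69 km/h

69 km/h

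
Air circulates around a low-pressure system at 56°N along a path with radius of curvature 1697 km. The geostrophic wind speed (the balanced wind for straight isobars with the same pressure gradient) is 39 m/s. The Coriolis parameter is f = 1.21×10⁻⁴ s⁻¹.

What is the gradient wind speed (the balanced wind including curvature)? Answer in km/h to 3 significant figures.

Around a low, centrifugal force acts outward with Coriolis, so pressure-gradient force balances both:
(1/ρ)|∂P/∂n| = fV + V²/R  →  V² + fR·V − fR·V_g = 0
With fR = 1.21×10⁻⁴ × 1697×10³ m = 205 m/s:
V = [−fR + √((fR)² + 4 fR V_g)]/2 = [−205 + √(205² + 4×205×39)]/2 = 33.5 m/s
Subgeostrophic (V < V_g = 39 m/s), as expected around a low.
Converting: 33.5 m/s × 3.6 = 121 km/h

121 km/h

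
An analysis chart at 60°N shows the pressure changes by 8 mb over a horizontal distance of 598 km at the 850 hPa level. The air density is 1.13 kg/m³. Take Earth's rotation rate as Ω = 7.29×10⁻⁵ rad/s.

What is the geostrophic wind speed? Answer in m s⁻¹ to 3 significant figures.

Coriolis parameter at 60°N:
f = 2Ω sin φ = 2 × 7.29×10⁻⁵ × sin 60° = 1.26×10⁻⁴ s⁻¹
Pressure gradient: |∂P/∂n| = 800 Pa / 598000 m = 1.34×10⁻³ Pa/m
Geostrophic balance (pressure-gradient force = Coriolis force):
V_g = (1/(fρ)) |∂P/∂n| = 1.34×10⁻³ / (1.26×10⁻⁴ × 1.13) = 9.38 m/s

9.38 m s⁻¹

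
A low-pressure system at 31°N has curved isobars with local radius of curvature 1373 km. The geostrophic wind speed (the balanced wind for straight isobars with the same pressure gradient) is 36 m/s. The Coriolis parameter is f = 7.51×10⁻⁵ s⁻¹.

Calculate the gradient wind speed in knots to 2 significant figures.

Around a low, centrifugal force acts outward with Coriolis, so pressure-gradient force balances both:
(1/ρ)|∂P/∂n| = fV + V²/R  →  V² + fR·V − fR·V_g = 0
With fR = 7.51×10⁻⁵ × 1373×10³ m = 103 m/s:
V = [−fR + √((fR)² + 4 fR V_g)]/2 = [−103 + √(103² + 4×103×36)]/2 = 28.3 m/s
Subgeostrophic (V < V_g = 36 m/s), as expected around a low.
Converting: 28.3 m/s × 1.944 = 55 knots

55 knots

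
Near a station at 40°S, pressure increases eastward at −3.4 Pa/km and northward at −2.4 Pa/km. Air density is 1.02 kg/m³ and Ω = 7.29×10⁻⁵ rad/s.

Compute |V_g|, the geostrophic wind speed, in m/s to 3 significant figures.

43.5 m/s

Coriolis parameter at 40°S:
f = 2Ω sin φ = 2 × 7.29×10⁻⁵ × sin 40° = 9.37×10⁻⁵ s⁻¹
In the Southern Hemisphere f is negative: f = −9.37×10⁻⁵ s⁻¹.
Component geostrophic relations (x east, y north):
u_g = −(1/(fρ)) ∂P/∂y,  v_g = (1/(fρ)) ∂P/∂x
u_g = −(−2.4×10⁻³)/(−9.37×10⁻⁵ × 1.02) = −25.1 m/s;  v_g = (−3.4×10⁻³)/(−9.37×10⁻⁵ × 1.02) = 35.6 m/s
|V_g| = √(u_g² + v_g²) = 43.5 m/s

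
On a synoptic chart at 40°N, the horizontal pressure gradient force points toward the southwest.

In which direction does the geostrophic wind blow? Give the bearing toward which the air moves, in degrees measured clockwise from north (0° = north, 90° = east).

The pressure-gradient force points toward the southwest (bearing 225°).
Geostrophic balance: in the Northern Hemisphere the Coriolis force deflects motion to the right, so the geostrophic wind blows 90° to the right of the pressure-gradient force (low pressure on the left).
Rotating 225° by 90° clockwise gives 315° — the wind blows toward the northwest.

315°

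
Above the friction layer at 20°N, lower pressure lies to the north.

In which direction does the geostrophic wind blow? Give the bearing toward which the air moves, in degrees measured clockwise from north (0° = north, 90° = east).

The pressure-gradient force points toward the north (bearing 000°).
Geostrophic balance: in the Northern Hemisphere the Coriolis force deflects motion to the right, so the geostrophic wind blows 90° to the right of the pressure-gradient force (low pressure on the left).
Rotating 000° by 90° clockwise gives 090° — the wind blows toward the east.

090°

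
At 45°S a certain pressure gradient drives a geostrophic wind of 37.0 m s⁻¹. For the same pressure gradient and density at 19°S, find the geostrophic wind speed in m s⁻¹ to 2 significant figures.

With the same pressure gradient and density, V_g ∝ 1/f ∝ 1/sin φ.
V₂ = V₁ · sin φ₁ / sin φ₂ = 37.0 × sin 45° / sin 19°
V₂ = 37.0 × 0.7071/0.3256 = 80 m s⁻¹

80 m s⁻¹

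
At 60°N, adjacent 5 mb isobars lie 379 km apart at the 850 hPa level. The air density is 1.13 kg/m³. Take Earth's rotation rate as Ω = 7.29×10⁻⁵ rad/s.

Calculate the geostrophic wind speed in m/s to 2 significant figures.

Coriolis parameter at 60°N:
f = 2Ω sin φ = 2 × 7.29×10⁻⁵ × sin 60° = 1.26×10⁻⁴ s⁻¹
Pressure gradient: |∂P/∂n| = 500 Pa / 379000 m = 1.32×10⁻³ Pa/m
Geostrophic balance (pressure-gradient force = Coriolis force):
V_g = (1/(fρ)) |∂P/∂n| = 1.32×10⁻³ / (1.26×10⁻⁴ × 1.13) = 9.25 m/s

9.2 m/s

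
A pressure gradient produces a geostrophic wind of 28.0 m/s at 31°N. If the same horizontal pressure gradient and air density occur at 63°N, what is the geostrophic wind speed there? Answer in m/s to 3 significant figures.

With the same pressure gradient and density, V_g ∝ 1/f ∝ 1/sin φ.
V₂ = V₁ · sin φ₁ / sin φ₂ = 28.0 × sin 31° / sin 63°
V₂ = 28.0 × 0.5150/0.8910 = 16.2 m/s

16.2 m/s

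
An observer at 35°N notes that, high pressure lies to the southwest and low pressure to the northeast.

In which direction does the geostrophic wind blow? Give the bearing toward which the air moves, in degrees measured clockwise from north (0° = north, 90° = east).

135°

The pressure-gradient force points toward the northeast (bearing 045°).
Geostrophic balance: in the Northern Hemisphere the Coriolis force deflects motion to the right, so the geostrophic wind blows 90° to the right of the pressure-gradient force (low pressure on the left).
Rotating 045° by 90° clockwise gives 135° — the wind blows toward the southeast.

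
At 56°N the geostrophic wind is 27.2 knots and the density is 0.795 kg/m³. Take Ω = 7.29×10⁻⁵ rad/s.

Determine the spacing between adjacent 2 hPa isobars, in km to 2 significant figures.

Coriolis parameter at 56°N:
f = 2Ω sin φ = 2 × 7.29×10⁻⁵ × sin 56° = 1.21×10⁻⁴ s⁻¹
Wind speed in SI: 27.2 knots = 14.0 m/s
Geostrophic balance rearranged: |∂P/∂n| = f ρ V_g
|∂P/∂n| = 1.21×10⁻⁴ × 0.795 × 14.0 = 1.34×10⁻³ Pa/m
Isobar spacing: Δn = ΔP/|∂P/∂n| = 200 Pa / 1.34×10⁻³ Pa/m = 148739 m ≈ 150 km

150 km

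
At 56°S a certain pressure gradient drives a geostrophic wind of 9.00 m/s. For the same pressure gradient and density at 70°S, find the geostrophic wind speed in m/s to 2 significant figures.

With the same pressure gradient and density, V_g ∝ 1/f ∝ 1/sin φ.
V₂ = V₁ · sin φ₁ / sin φ₂ = 9.00 × sin 56° / sin 70°
V₂ = 9.00 × 0.8290/0.9397 = 7.9 m/s

7.9 m/s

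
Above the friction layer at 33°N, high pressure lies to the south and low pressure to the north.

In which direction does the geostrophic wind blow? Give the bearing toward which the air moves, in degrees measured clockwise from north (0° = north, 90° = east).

090°

The pressure-gradient force points toward the north (bearing 000°).
Geostrophic balance: in the Northern Hemisphere the Coriolis force deflects motion to the right, so the geostrophic wind blows 90° to the right of the pressure-gradient force (low pressure on the left).
Rotating 000° by 90° clockwise gives 090° — the wind blows toward the east.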